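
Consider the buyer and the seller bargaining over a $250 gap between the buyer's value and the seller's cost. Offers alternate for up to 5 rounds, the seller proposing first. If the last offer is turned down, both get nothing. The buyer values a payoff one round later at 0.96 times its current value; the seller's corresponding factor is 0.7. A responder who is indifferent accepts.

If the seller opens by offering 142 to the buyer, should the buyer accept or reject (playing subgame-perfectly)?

Work out the buyer's continuation value if the offer is rejected.
Round 5 (the seller proposes): the buyer will accept anything ≥ 0, so the seller offers 0 and keeps 250.
Round 4 (the buyer proposes): the seller can get 250 next round, worth 0.7 × 250 = 175 now. The buyer offers 175 and keeps 250 − 175 = 75.
Round 3 (the seller proposes): the buyer can get 75 next round, worth 0.96 × 75 = 72 now; the seller offers that and keeps 178.
Round 2 (the buyer proposes): the seller can get 178 next round, worth 0.7 × 178 = 124.6 now; the buyer offers that and keeps 125.4.
So by rejecting in round 1, the buyer gets 125.4 next round, worth 0.96 × 125.4 = 120.384 now.
Offer 142 ≥ 120.384, so the buyer accepts.

Accept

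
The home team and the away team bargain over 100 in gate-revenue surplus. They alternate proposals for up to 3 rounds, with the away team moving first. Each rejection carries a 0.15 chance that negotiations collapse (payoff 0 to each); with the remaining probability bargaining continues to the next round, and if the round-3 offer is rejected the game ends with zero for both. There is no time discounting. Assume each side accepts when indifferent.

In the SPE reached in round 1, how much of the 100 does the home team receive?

12.75

By backward induction:
Round 3 (the away team proposes): rejection yields 0 for the home team; the away team offers 0 and keeps 100.
Round 2 (the home team proposes): rejecting gives the away team an expected 0.85 × 100 = 85. The home team offers 85 and keeps 100 − 85 = 15.
Round 1 (the away team proposes): rejecting gives the home team an expected 0.85 × 15 = 12.75; the away team offers that and keeps 87.25.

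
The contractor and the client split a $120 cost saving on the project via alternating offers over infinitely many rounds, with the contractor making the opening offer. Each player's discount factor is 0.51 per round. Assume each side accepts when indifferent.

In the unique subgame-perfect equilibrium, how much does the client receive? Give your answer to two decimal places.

Let x be the contractor's share when the contractor proposes and y be the client's share when the client proposes.
The client accepts iff offered ≥ 0.51·y, so x = 120 − 0.51y. Symmetrically y = 120 − 0.51x.
Substituting: x = 120 − 0.51(120 − 0.51x), giving x(1 − 0.51·0.51) = 120(1 − 0.51).
So x = 120 × 0.49 / 0.7399 ≈ 79.4702, and the client receives 120 − x ≈ 40.5298.

40.53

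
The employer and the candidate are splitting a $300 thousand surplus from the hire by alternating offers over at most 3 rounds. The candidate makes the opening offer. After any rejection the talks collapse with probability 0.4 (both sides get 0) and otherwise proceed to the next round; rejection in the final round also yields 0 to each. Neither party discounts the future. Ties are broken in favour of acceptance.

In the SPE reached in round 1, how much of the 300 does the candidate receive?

228

Round 3 (the candidate proposes): the employer will accept anything ≥ 0, so the candidate offers 0 and keeps 300.
Round 2 (the employer proposes): rejecting gives the candidate an expected 0.6 × 300 = 180, so the employer offers 180, keeping 120.
Round 1 (the candidate proposes): rejecting gives the employer an expected 0.6 × 120 = 72; the candidate offers that and keeps 228.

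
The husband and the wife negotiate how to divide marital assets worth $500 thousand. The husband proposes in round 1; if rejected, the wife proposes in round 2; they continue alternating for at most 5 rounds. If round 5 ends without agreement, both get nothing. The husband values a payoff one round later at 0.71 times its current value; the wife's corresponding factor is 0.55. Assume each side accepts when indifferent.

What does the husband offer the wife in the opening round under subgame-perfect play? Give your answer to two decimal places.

110.89

Round 5 (the husband proposes): rejection yields 0 for the wife; the husband offers 0 and keeps 500.
Round 4 (the wife proposes): the husband can get 500 next round, worth 0.71 × 500 = 355 now. The wife offers 355 and keeps 500 − 355 = 145.
Round 3 (the husband proposes): the wife can get 145 next round, worth 0.55 × 145 = 79.75 now; the husband offers that and keeps 420.25.
Round 2 (the wife proposes): the husband can get 420.25 next round, worth 0.71 × 420.25 = 298.3775 now. The wife offers 298.3775 and keeps 500 − 298.3775 = 201.6225.
Round 1 (the husband proposes): the wife can get 201.6225 next round, worth 0.55 × 201.6225 = 110.892375 now, so the husband offers 110.892375, keeping 389.107625.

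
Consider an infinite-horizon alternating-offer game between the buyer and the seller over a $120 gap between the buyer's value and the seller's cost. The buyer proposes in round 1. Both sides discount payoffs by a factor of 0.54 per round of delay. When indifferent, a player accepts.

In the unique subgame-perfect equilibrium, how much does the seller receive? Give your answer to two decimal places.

42.08

Let x be the buyer's share when the buyer proposes and y be the seller's share when the seller proposes.
The seller accepts iff offered ≥ 0.54·y, so x = 120 − 0.54y. Symmetrically y = 120 − 0.54x.
Substituting: x = 120 − 0.54(120 − 0.54x), giving x(1 − 0.54·0.54) = 120(1 − 0.54).
So x = 120 × 0.46 / 0.7084 ≈ 77.9221, and the seller receives 120 − x ≈ 42.0779.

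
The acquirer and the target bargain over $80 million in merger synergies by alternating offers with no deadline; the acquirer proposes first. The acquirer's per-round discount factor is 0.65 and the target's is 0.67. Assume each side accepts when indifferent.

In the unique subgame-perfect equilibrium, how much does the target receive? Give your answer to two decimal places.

Let x be the acquirer's share when the acquirer proposes and y be the target's share when the target proposes.
The target accepts iff offered ≥ 0.67·y, so x = 80 − 0.67y. Symmetrically y = 80 − 0.65x.
Substituting: x = 80 − 0.67(80 − 0.65x), giving x(1 − 0.65·0.67) = 80(1 − 0.67).
So x = 80 × 0.33 / 0.5645 ≈ 46.7671, and the target receives 80 − x ≈ 33.2329.

33.23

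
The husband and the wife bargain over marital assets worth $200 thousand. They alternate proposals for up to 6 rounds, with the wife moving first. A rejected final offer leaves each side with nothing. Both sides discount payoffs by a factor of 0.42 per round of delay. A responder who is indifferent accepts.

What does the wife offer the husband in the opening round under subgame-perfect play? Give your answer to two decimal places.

By backward induction:
Round 6 (the husband proposes): the wife will accept anything ≥ 0, so the husband offers 0 and keeps 200.
Round 5 (the wife proposes): the husband can get 200 next round, worth 0.42 × 200 = 84 now, so the wife offers 84, keeping 116.
Round 4 (the husband proposes): the wife can get 116 next round, worth 0.42 × 116 = 48.72 now, so the husband offers 48.72, keeping 151.28.
Round 3 (the wife proposes): the husband can get 151.28 next round, worth 0.42 × 151.28 = 63.5376 now, so the wife offers 63.5376, keeping 136.4624.
Round 2 (the husband proposes): the wife can get 136.4624 next round, worth 0.42 × 136.4624 = 57.314208 now, so the husband offers 57.314208, keeping 142.685792.
Round 1 (the wife proposes): the husband can get 142.685792 next round, worth 0.42 × 142.685792 = 59.92803264 now. The wife offers 59.92803264 and keeps 200 − 59.92803264 = 140.07196736.

59.93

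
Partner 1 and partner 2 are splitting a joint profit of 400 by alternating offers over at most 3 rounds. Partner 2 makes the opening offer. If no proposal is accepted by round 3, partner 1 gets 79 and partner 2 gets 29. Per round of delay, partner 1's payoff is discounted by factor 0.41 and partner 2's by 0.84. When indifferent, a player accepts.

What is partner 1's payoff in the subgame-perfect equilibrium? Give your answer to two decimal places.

Round 3 (partner 2 proposes): partner 1 gets 79 if talks fail, so partner 2 offers 79 and keeps 321.
Round 2 (partner 1 proposes): partner 2 can get 321 next round, worth 0.84 × 321 = 269.64 now, so partner 1 offers 269.64, keeping 130.36.
Round 1 (partner 2 proposes): partner 1 can get 130.36 next round, worth 0.41 × 130.36 = 53.4476 now, so partner 2 offers 53.4476, keeping 346.5524.

53.45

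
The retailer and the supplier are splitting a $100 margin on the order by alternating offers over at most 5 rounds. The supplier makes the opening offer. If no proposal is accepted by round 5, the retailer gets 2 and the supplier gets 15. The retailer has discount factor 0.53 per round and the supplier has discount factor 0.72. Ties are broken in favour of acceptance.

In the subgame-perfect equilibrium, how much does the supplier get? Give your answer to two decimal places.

Round 5 (the supplier proposes): the retailer gets 2 if talks fail, so the supplier offers 2 and keeps 98.
Round 4 (the retailer proposes): the supplier can get 98 next round, worth 0.72 × 98 = 70.56 now, so the retailer offers 70.56, keeping 29.44.
Round 3 (the supplier proposes): the retailer can get 29.44 next round, worth 0.53 × 29.44 = 15.6032 now, so the supplier offers 15.6032, keeping 84.3968.
Round 2 (the retailer proposes): the supplier can get 84.3968 next round, worth 0.72 × 84.3968 = 60.765696 now, so the retailer offers 60.765696, keeping 39.234304.
Round 1 (the supplier proposes): the retailer can get 39.234304 next round, worth 0.53 × 39.234304 = 20.79418112 now; the supplier offers that and keeps 79.20581888.

79.21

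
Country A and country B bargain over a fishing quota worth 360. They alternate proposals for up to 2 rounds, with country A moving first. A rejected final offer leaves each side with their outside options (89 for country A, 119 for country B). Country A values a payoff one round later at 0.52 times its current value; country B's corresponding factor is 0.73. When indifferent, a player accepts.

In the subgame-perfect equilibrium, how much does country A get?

Work backward from the last round.
Round 2 (country B proposes): country A gets 89 if talks fail, so country B offers 89 and keeps 271.
Round 1 (country A proposes): country B can get 271 next round, worth 0.73 × 271 = 197.83 now. Country A offers 197.83 and keeps 360 − 197.83 = 162.17.

162.17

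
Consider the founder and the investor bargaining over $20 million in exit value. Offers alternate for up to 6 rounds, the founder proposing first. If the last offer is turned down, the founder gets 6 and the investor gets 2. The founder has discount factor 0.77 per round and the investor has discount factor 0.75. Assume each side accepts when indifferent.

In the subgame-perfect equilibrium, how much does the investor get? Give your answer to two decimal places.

Round 6 (the investor proposes): the founder gets 6 if talks fail, so the investor offers 6 and keeps 14.
Round 5 (the founder proposes): the investor can get 14 next round, worth 0.75 × 14 = 10.5 now, so the founder offers 10.5, keeping 9.5.
Round 4 (the investor proposes): the founder can get 9.5 next round, worth 0.77 × 9.5 = 7.315 now; the investor offers that and keeps 12.685.
Round 3 (the founder proposes): the investor can get 12.685 next round, worth 0.75 × 12.685 = 9.51375 now; the founder offers that and keeps 10.48625.
Round 2 (the investor proposes): the founder can get 10.48625 next round, worth 0.77 × 10.48625 = 8.0744125 now. The investor offers 8.0744125 and keeps 20 − 8.0744125 = 11.9255875.
Round 1 (the founder proposes): the investor can get 11.9255875 next round, worth 0.75 × 11.9255875 = 8.944190625 now, so the founder offers 8.944190625, keeping 11.055809375.

8.94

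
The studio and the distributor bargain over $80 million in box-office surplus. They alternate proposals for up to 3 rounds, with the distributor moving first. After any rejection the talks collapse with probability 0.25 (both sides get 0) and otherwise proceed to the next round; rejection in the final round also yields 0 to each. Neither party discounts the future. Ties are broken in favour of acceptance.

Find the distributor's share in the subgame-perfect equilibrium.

Round 3 (the distributor proposes): the studio will accept anything ≥ 0, so the distributor offers 0 and keeps 80.
Round 2 (the studio proposes): rejecting gives the distributor an expected 0.75 × 80 = 60. The studio offers 60 and keeps 80 − 60 = 20.
Round 1 (the distributor proposes): rejecting gives the studio an expected 0.75 × 20 = 15. The distributor offers 15 and keeps 80 − 15 = 65.

65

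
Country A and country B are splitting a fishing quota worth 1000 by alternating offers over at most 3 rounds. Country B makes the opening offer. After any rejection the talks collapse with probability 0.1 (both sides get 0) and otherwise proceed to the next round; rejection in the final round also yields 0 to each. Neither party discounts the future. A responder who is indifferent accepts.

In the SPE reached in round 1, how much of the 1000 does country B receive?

910

Round 3 (country B proposes): rejection yields 0 for country A; country B offers 0 and keeps 1000.
Round 2 (country A proposes): rejecting gives country B an expected 0.9 × 1000 = 900, so country A offers 900, keeping 100.
Round 1 (country B proposes): rejecting gives country A an expected 0.9 × 100 = 90. Country B offers 90 and keeps 1000 − 90 = 910.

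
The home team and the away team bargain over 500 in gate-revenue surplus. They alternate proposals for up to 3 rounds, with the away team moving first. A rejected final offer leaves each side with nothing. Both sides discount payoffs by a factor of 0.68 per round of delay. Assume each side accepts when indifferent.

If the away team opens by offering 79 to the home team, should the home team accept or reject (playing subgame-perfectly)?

Round 3 (the away team proposes): rejection yields 0 for the home team; the away team offers 0 and keeps 500.
Round 2 (the home team proposes): the away team can get 500 next round, worth 0.68 × 500 = 340 now. The home team offers 340 and keeps 500 − 340 = 160.
So by rejecting in round 1, the home team gets 160 next round, worth 0.68 × 160 = 108.8 now.
Offer 79 < 108.8, so the home team rejects.

Reject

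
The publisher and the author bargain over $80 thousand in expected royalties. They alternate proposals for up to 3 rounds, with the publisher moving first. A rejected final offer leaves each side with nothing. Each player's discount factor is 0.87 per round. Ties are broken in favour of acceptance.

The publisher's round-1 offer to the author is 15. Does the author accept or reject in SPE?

Round 3 (the publisher proposes): rejection yields 0 for the author; the publisher offers 0 and keeps 80.
Round 2 (the author proposes): the publisher can get 80 next round, worth 0.87 × 80 = 69.6 now, so the author offers 69.6, keeping 10.4.
So by rejecting in round 1, the author gets 10.4 next round, worth 0.87 × 10.4 = 9.048 now.
Offer 15 ≥ 9.048, so the author accepts.

Accept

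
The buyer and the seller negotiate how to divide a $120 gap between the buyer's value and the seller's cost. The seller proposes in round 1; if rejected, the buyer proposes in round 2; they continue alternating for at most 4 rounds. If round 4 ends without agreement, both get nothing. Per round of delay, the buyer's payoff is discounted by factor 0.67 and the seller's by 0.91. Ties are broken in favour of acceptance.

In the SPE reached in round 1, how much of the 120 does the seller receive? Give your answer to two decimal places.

Round 4 (the buyer proposes): rejection yields 0 for the seller; the buyer offers 0 and keeps 120.
Round 3 (the seller proposes): the buyer can get 120 next round, worth 0.67 × 120 = 80.4 now, so the seller offers 80.4, keeping 39.6.
Round 2 (the buyer proposes): the seller can get 39.6 next round, worth 0.91 × 39.6 = 36.036 now; the buyer offers that and keeps 83.964.
Round 1 (the seller proposes): the buyer can get 83.964 next round, worth 0.67 × 83.964 = 56.25588 now. The seller offers 56.25588 and keeps 120 − 56.25588 = 63.74412.

63.74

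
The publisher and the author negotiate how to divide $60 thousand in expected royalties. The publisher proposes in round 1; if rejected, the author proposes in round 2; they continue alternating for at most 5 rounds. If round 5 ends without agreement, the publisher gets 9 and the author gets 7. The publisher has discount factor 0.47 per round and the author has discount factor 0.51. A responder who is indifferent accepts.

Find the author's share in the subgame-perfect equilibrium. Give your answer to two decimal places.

Round 5 (the publisher proposes): the author gets 7 if talks fail, so the publisher offers 7 and keeps 53.
Round 4 (the author proposes): the publisher can get 53 next round, worth 0.47 × 53 = 24.91 now, so the author offers 24.91, keeping 35.09.
Round 3 (the publisher proposes): the author can get 35.09 next round, worth 0.51 × 35.09 = 17.8959 now. The publisher offers 17.8959 and keeps 60 − 17.8959 = 42.1041.
Round 2 (the author proposes): the publisher can get 42.1041 next round, worth 0.47 × 42.1041 = 19.788927 now, so the author offers 19.788927, keeping 40.211073.
Round 1 (the publisher proposes): the author can get 40.211073 next round, worth 0.51 × 40.211073 = 20.50764723 now. The publisher offers 20.50764723 and keeps 60 − 20.50764723 = 39.49235277.

20.51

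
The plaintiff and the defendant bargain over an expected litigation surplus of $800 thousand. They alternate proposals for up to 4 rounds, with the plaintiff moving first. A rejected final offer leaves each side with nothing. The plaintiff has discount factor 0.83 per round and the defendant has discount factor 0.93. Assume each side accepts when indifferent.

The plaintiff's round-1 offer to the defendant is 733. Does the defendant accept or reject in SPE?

Work out the defendant's continuation value if the offer is rejected.
Round 4 (the defendant proposes): the plaintiff will accept anything ≥ 0, so the defendant offers 0 and keeps 800.
Round 3 (the plaintiff proposes): the defendant can get 800 next round, worth 0.93 × 800 = 744 now, so the plaintiff offers 744, keeping 56.
Round 2 (the defendant proposes): the plaintiff can get 56 next round, worth 0.83 × 56 = 46.48 now, so the defendant offers 46.48, keeping 753.52.
So by rejecting in round 1, the defendant gets 753.52 next round, worth 0.93 × 753.52 = 700.7736 now.
Offer 733 ≥ 700.7736, so the defendant accepts.

Accept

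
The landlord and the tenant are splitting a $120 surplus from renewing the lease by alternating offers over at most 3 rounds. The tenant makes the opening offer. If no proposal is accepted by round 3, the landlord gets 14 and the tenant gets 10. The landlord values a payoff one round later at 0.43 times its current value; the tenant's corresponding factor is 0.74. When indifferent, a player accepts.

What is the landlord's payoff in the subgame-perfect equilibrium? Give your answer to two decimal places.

17.87

Round 3 (the tenant proposes): the landlord gets 14 if talks fail, so the tenant offers 14 and keeps 106.
Round 2 (the landlord proposes): the tenant can get 106 next round, worth 0.74 × 106 = 78.44 now; the landlord offers that and keeps 41.56.
Round 1 (the tenant proposes): the landlord can get 41.56 next round, worth 0.43 × 41.56 = 17.8708 now, so the tenant offers 17.8708, keeping 102.1292.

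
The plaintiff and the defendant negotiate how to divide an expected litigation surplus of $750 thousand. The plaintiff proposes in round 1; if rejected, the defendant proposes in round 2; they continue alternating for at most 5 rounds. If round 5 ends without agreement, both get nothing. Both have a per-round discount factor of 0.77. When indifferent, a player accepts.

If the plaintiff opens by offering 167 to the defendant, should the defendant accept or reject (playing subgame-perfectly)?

Reject

Round 5 (the plaintiff proposes): rejection yields 0 for the defendant; the plaintiff offers 0 and keeps 750.
Round 4 (the defendant proposes): the plaintiff can get 750 next round, worth 0.77 × 750 = 577.5 now. The defendant offers 577.5 and keeps 750 − 577.5 = 172.5.
Round 3 (the plaintiff proposes): the defendant can get 172.5 next round, worth 0.77 × 172.5 = 132.825 now, so the plaintiff offers 132.825, keeping 617.175.
Round 2 (the defendant proposes): the plaintiff can get 617.175 next round, worth 0.77 × 617.175 = 475.22475 now. The defendant offers 475.22475 and keeps 750 − 475.22475 = 274.77525.
So by rejecting in round 1, the defendant gets 274.77525 next round, worth 0.77 × 274.77525 = 211.5769425 now.
Offer 167 < 211.5769425, so the defendant rejects.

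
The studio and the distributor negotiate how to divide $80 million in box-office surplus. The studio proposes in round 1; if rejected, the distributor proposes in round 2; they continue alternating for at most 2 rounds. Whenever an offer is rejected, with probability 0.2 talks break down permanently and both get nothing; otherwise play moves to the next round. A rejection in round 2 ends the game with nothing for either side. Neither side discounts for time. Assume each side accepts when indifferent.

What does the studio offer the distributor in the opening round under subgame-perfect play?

64

By backward induction:
Round 2 (the distributor proposes): the studio will accept anything ≥ 0, so the distributor offers 0 and keeps 80.
Round 1 (the studio proposes): rejecting gives the distributor an expected 0.8 × 80 = 64, so the studio offers 64, keeping 16.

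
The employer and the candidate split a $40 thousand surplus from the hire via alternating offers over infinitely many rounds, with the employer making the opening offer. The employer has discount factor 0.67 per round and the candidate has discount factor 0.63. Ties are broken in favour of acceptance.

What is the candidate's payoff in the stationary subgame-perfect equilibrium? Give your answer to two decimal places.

14.39

When the employer proposes, the candidate accepts any offer worth at least 0.63 times what the candidate would get by proposing next round; and vice versa.
This gives x = 40 − 0.63y and y = 40 − 0.67x, where x and y are each side's share when it proposes.
Hence (1 − 0.63·0.67)x = 40(1 − 0.63), i.e. 0.5779·x = 14.8.
x ≈ 25.6100; the candidate's share is 40 − x ≈ 14.3900.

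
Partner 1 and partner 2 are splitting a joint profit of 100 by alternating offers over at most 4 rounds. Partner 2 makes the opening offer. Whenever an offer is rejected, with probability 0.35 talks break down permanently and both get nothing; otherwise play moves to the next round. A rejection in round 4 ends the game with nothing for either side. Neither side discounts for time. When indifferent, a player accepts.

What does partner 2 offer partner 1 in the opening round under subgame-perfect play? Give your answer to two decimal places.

50.21

Round 4 (partner 1 proposes): rejection yields 0 for partner 2; partner 1 offers 0 and keeps 100.
Round 3 (partner 2 proposes): rejecting gives partner 1 an expected 0.65 × 100 = 65. Partner 2 offers 65 and keeps 100 − 65 = 35.
Round 2 (partner 1 proposes): rejecting gives partner 2 an expected 0.65 × 35 = 22.75; partner 1 offers that and keeps 77.25.
Round 1 (partner 2 proposes): rejecting gives partner 1 an expected 0.65 × 77.25 = 50.2125, so partner 2 offers 50.2125, keeping 49.7875.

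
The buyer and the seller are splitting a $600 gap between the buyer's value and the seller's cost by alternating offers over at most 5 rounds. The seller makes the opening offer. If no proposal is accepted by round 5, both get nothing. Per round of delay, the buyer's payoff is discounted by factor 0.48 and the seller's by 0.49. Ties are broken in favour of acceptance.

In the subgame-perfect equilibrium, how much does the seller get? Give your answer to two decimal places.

418.57

Round 5 (the seller proposes): rejection yields 0 for the buyer; the seller offers 0 and keeps 600.
Round 4 (the buyer proposes): the seller can get 600 next round, worth 0.49 × 600 = 294 now; the buyer offers that and keeps 306.
Round 3 (the seller proposes): the buyer can get 306 next round, worth 0.48 × 306 = 146.88 now, so the seller offers 146.88, keeping 453.12.
Round 2 (the buyer proposes): the seller can get 453.12 next round, worth 0.49 × 453.12 = 222.0288 now; the buyer offers that and keeps 377.9712.
Round 1 (the seller proposes): the buyer can get 377.9712 next round, worth 0.48 × 377.9712 = 181.426176 now, so the seller offers 181.426176, keeping 418.573824.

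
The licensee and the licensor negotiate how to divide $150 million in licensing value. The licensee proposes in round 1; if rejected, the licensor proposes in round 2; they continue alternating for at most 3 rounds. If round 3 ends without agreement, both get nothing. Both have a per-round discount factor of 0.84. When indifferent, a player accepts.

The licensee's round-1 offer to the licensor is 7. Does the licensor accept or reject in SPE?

Reject

Round 3 (the licensee proposes): the licensor will accept anything ≥ 0, so the licensee offers 0 and keeps 150.
Round 2 (the licensor proposes): the licensee can get 150 next round, worth 0.84 × 150 = 126 now. The licensor offers 126 and keeps 150 − 126 = 24.
So by rejecting in round 1, the licensor gets 24 next round, worth 0.84 × 24 = 20.16 now.
Offer 7 < 20.16, so the licensor rejects.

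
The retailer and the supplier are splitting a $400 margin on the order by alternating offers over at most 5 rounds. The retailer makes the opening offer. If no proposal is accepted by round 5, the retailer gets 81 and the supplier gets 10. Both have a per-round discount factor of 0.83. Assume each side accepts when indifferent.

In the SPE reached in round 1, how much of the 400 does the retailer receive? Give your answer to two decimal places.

299.93

Work backward from the last round.
Round 5 (the retailer proposes): the supplier gets 10 if talks fail, so the retailer offers 10 and keeps 390.
Round 4 (the supplier proposes): the retailer can get 390 next round, worth 0.83 × 390 = 323.7 now, so the supplier offers 323.7, keeping 76.3.
Round 3 (the retailer proposes): the supplier can get 76.3 next round, worth 0.83 × 76.3 = 63.329 now. The retailer offers 63.329 and keeps 400 − 63.329 = 336.671.
Round 2 (the supplier proposes): the retailer can get 336.671 next round, worth 0.83 × 336.671 = 279.43693 now; the supplier offers that and keeps 120.56307.
Round 1 (the retailer proposes): the supplier can get 120.56307 next round, worth 0.83 × 120.56307 = 100.0673481 now; the retailer offers that and keeps 299.9326519.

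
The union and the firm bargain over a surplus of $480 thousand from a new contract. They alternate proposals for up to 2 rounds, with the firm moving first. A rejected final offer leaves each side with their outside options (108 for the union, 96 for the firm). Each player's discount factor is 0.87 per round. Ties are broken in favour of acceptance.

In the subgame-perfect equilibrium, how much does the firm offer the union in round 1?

334.08

Solve by backward induction from round 2.
Round 2 (the union proposes): the firm gets 96 if talks fail, so the union offers 96 and keeps 384.
Round 1 (the firm proposes): the union can get 384 next round, worth 0.87 × 384 = 334.08 now, so the firm offers 334.08, keeping 145.92.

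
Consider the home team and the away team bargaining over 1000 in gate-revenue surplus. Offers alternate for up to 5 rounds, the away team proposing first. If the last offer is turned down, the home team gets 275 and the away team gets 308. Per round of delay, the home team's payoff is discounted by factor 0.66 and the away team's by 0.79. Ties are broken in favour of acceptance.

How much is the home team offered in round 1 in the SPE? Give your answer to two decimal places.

285.63

Work backward from the last round.
Round 5 (the away team proposes): the home team gets 275 if talks fail, so the away team offers 275 and keeps 725.
Round 4 (the home team proposes): the away team can get 725 next round, worth 0.79 × 725 = 572.75 now. The home team offers 572.75 and keeps 1000 − 572.75 = 427.25.
Round 3 (the away team proposes): the home team can get 427.25 next round, worth 0.66 × 427.25 = 281.985 now. The away team offers 281.985 and keeps 1000 − 281.985 = 718.015.
Round 2 (the home team proposes): the away team can get 718.015 next round, worth 0.79 × 718.015 = 567.23185 now; the home team offers that and keeps 432.76815.
Round 1 (the away team proposes): the home team can get 432.76815 next round, worth 0.66 × 432.76815 = 285.626979 now; the away team offers that and keeps 714.373021.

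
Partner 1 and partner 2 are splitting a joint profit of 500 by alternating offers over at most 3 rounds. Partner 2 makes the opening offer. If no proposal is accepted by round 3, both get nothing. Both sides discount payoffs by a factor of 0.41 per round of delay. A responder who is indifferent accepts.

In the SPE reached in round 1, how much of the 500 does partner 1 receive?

120.95

Work backward from the last round.
Round 3 (partner 2 proposes): rejection yields 0 for partner 1; partner 2 offers 0 and keeps 500.
Round 2 (partner 1 proposes): partner 2 can get 500 next round, worth 0.41 × 500 = 205 now, so partner 1 offers 205, keeping 295.
Round 1 (partner 2 proposes): partner 1 can get 295 next round, worth 0.41 × 295 = 120.95 now; partner 2 offers that and keeps 379.05.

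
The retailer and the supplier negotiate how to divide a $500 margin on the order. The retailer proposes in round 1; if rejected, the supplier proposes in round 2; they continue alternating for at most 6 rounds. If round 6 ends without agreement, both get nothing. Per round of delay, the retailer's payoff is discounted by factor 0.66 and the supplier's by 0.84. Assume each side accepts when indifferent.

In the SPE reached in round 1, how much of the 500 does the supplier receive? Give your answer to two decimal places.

Work backward from the last round.
Round 6 (the supplier proposes): the retailer will accept anything ≥ 0, so the supplier offers 0 and keeps 500.
Round 5 (the retailer proposes): the supplier can get 500 next round, worth 0.84 × 500 = 420 now, so the retailer offers 420, keeping 80.
Round 4 (the supplier proposes): the retailer can get 80 next round, worth 0.66 × 80 = 52.8 now, so the supplier offers 52.8, keeping 447.2.
Round 3 (the retailer proposes): the supplier can get 447.2 next round, worth 0.84 × 447.2 = 375.648 now, so the retailer offers 375.648, keeping 124.352.
Round 2 (the supplier proposes): the retailer can get 124.352 next round, worth 0.66 × 124.352 = 82.07232 now; the supplier offers that and keeps 417.92768.
Round 1 (the retailer proposes): the supplier can get 417.92768 next round, worth 0.84 × 417.92768 = 351.0592512 now, so the retailer offers 351.0592512, keeping 148.9407488.

351.06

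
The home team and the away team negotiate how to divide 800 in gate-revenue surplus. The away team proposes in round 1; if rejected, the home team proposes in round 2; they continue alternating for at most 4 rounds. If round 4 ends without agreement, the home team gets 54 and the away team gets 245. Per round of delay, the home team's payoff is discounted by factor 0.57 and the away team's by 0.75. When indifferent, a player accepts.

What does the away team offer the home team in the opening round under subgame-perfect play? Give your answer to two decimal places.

Round 4 (the home team proposes): the away team gets 245 if talks fail, so the home team offers 245 and keeps 555.
Round 3 (the away team proposes): the home team can get 555 next round, worth 0.57 × 555 = 316.35 now; the away team offers that and keeps 483.65.
Round 2 (the home team proposes): the away team can get 483.65 next round, worth 0.75 × 483.65 = 362.7375 now, so the home team offers 362.7375, keeping 437.2625.
Round 1 (the away team proposes): the home team can get 437.2625 next round, worth 0.57 × 437.2625 = 249.239625 now. The away team offers 249.239625 and keeps 800 − 249.239625 = 550.760375.

249.24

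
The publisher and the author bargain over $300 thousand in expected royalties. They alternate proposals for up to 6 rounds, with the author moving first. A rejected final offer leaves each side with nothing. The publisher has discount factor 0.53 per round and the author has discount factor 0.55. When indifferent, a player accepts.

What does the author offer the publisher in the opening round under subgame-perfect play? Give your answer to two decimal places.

Round 6 (the publisher proposes): rejection yields 0 for the author; the publisher offers 0 and keeps 300.
Round 5 (the author proposes): the publisher can get 300 next round, worth 0.53 × 300 = 159 now, so the author offers 159, keeping 141.
Round 4 (the publisher proposes): the author can get 141 next round, worth 0.55 × 141 = 77.55 now. The publisher offers 77.55 and keeps 300 − 77.55 = 222.45.
Round 3 (the author proposes): the publisher can get 222.45 next round, worth 0.53 × 222.45 = 117.8985 now. The author offers 117.8985 and keeps 300 − 117.8985 = 182.1015.
Round 2 (the publisher proposes): the author can get 182.1015 next round, worth 0.55 × 182.1015 = 100.155825 now; the publisher offers that and keeps 199.844175.
Round 1 (the author proposes): the publisher can get 199.844175 next round, worth 0.53 × 199.844175 = 105.91741275 now, so the author offers 105.91741275, keeping 194.08258725.

105.92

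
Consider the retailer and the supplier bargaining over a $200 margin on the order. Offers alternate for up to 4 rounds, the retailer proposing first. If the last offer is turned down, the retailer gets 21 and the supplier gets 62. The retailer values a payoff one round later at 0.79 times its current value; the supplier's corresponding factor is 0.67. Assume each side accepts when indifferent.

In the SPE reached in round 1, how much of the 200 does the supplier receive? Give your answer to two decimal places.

Round 4 (the supplier proposes): the retailer gets 21 if talks fail, so the supplier offers 21 and keeps 179.
Round 3 (the retailer proposes): the supplier can get 179 next round, worth 0.67 × 179 = 119.93 now. The retailer offers 119.93 and keeps 200 − 119.93 = 80.07.
Round 2 (the supplier proposes): the retailer can get 80.07 next round, worth 0.79 × 80.07 = 63.2553 now. The supplier offers 63.2553 and keeps 200 − 63.2553 = 136.7447.
Round 1 (the retailer proposes): the supplier can get 136.7447 next round, worth 0.67 × 136.7447 = 91.618949 now, so the retailer offers 91.618949, keeping 108.381051.

91.62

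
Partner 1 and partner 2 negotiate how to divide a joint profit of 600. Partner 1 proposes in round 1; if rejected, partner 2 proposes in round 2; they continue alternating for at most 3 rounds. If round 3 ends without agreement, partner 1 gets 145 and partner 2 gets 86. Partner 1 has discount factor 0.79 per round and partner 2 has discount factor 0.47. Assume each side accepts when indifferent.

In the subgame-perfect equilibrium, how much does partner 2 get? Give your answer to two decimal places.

Solve by backward induction from round 3.
Round 3 (partner 1 proposes): partner 2 gets 86 if talks fail, so partner 1 offers 86 and keeps 514.
Round 2 (partner 2 proposes): partner 1 can get 514 next round, worth 0.79 × 514 = 406.06 now, so partner 2 offers 406.06, keeping 193.94.
Round 1 (partner 1 proposes): partner 2 can get 193.94 next round, worth 0.47 × 193.94 = 91.1518 now; partner 1 offers that and keeps 508.8482.

91.15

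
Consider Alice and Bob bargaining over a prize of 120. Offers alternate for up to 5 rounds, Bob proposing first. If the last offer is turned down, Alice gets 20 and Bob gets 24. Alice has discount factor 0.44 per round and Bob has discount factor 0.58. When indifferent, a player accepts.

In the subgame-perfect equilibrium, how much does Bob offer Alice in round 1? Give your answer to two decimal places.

29.14

Round 5 (Bob proposes): Alice gets 20 if talks fail, so Bob offers 20 and keeps 100.
Round 4 (Alice proposes): Bob can get 100 next round, worth 0.58 × 100 = 58 now, so Alice offers 58, keeping 62.
Round 3 (Bob proposes): Alice can get 62 next round, worth 0.44 × 62 = 27.28 now. Bob offers 27.28 and keeps 120 − 27.28 = 92.72.
Round 2 (Alice proposes): Bob can get 92.72 next round, worth 0.58 × 92.72 = 53.7776 now, so Alice offers 53.7776, keeping 66.2224.
Round 1 (Bob proposes): Alice can get 66.2224 next round, worth 0.44 × 66.2224 = 29.137856 now, so Bob offers 29.137856, keeping 90.862144.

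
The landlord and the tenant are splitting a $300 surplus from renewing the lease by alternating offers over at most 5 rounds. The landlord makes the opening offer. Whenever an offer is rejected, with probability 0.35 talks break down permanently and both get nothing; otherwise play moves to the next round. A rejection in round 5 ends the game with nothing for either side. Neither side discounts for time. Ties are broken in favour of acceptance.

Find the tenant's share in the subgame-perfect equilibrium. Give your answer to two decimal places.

By backward induction:
Round 5 (the landlord proposes): rejection yields 0 for the tenant; the landlord offers 0 and keeps 300.
Round 4 (the tenant proposes): rejecting gives the landlord an expected 0.65 × 300 = 195; the tenant offers that and keeps 105.
Round 3 (the landlord proposes): rejecting gives the tenant an expected 0.65 × 105 = 68.25, so the landlord offers 68.25, keeping 231.75.
Round 2 (the tenant proposes): rejecting gives the landlord an expected 0.65 × 231.75 = 150.6375. The tenant offers 150.6375 and keeps 300 − 150.6375 = 149.3625.
Round 1 (the landlord proposes): rejecting gives the tenant an expected 0.65 × 149.3625 = 97.085625; the landlord offers that and keeps 202.914375.

97.09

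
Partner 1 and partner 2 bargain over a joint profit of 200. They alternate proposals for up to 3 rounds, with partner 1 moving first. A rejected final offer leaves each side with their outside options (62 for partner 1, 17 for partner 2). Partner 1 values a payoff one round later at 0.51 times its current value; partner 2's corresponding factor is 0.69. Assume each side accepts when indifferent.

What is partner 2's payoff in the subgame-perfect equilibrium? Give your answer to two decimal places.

Round 3 (partner 1 proposes): partner 2 gets 17 if talks fail, so partner 1 offers 17 and keeps 183.
Round 2 (partner 2 proposes): partner 1 can get 183 next round, worth 0.51 × 183 = 93.33 now. Partner 2 offers 93.33 and keeps 200 − 93.33 = 106.67.
Round 1 (partner 1 proposes): partner 2 can get 106.67 next round, worth 0.69 × 106.67 = 73.6023 now, so partner 1 offers 73.6023, keeping 126.3977.

73.60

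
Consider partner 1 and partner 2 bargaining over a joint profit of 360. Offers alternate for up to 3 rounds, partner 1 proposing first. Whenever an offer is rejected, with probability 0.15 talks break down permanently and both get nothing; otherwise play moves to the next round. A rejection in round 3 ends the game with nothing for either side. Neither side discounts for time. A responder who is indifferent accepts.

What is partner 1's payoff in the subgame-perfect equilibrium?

By backward induction:
Round 3 (partner 1 proposes): rejection yields 0 for partner 2; partner 1 offers 0 and keeps 360.
Round 2 (partner 2 proposes): rejecting gives partner 1 an expected 0.85 × 360 = 306, so partner 2 offers 306, keeping 54.
Round 1 (partner 1 proposes): rejecting gives partner 2 an expected 0.85 × 54 = 45.9, so partner 1 offers 45.9, keeping 314.1.

314.1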